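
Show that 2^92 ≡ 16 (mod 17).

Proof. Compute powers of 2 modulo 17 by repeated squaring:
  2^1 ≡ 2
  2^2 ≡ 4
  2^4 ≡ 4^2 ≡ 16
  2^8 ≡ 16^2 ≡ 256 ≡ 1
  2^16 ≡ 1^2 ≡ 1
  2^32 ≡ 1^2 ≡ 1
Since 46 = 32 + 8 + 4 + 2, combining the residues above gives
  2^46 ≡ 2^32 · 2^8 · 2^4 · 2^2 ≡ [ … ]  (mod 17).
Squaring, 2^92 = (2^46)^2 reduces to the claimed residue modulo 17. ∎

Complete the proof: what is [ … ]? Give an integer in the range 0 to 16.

13

Multiply the listed residues: 1 · 1 · 16 · 4 = 1 → 16 → 64.
Reducing modulo 17: 64 = 3·17 + 13, so 2^46 ≡ 13.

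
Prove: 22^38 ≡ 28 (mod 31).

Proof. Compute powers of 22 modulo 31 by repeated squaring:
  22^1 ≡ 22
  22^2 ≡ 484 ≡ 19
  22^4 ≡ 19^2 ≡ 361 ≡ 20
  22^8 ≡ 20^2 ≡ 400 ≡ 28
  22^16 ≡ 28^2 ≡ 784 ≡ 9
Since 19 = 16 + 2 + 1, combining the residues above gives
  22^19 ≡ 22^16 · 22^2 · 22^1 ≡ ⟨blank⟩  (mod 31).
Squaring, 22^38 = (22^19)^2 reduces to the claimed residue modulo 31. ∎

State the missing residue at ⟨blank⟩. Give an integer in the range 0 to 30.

11

22^16 · 22^2 · 22^1 ≡ 9 · 19 · 22 = 3762.
3762 mod 31 = 11, so 22^19 ≡ 11 (mod 31).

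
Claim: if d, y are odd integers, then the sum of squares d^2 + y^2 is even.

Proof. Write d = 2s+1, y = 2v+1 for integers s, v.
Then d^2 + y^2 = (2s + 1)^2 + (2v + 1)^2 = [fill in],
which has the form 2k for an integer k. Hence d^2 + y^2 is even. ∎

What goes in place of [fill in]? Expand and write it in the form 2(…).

2(2s^2 + 2s + 2v^2 + 2v + 1)

(2s + 1)^2 + (2v + 1)^2 = 4s^2 + 4s + 4v^2 + 4v + 2
= 2(2s^2 + 2s + 2v^2 + 2v + 1).
Since 2s^2 + 2s + 2v^2 + 2v + 1 is an integer, the sum of squares is of the form 2k for an integer k.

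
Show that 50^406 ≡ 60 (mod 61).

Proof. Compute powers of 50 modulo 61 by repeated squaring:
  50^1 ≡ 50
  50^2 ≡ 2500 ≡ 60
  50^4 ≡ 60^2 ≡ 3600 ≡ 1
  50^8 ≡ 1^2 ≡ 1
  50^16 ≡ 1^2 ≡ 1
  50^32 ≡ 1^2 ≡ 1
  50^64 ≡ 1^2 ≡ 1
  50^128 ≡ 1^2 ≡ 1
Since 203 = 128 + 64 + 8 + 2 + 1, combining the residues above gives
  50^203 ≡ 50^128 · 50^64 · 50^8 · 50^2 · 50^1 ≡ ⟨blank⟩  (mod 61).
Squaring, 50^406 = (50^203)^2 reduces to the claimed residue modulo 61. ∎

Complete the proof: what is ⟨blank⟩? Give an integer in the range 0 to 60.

50^128 · 50^64 · 50^8 · 50^2 · 50^1 ≡ 1 · 1 · 1 · 60 · 50 = 3000.
3000 mod 61 = 11, so 50^203 ≡ 11 (mod 61).

11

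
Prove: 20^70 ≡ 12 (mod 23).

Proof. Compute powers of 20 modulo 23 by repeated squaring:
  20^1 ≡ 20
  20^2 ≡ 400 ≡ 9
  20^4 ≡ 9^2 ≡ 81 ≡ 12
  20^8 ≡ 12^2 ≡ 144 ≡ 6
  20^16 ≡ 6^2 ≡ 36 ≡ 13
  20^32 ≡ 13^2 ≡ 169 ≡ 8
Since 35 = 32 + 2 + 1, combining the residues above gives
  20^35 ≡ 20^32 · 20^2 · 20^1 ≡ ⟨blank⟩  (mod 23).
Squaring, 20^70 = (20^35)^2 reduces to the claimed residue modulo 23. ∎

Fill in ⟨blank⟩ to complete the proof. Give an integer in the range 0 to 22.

Multiply the listed residues: 8 · 9 · 20 = 72 → 1440.
Reducing modulo 23: 1440 = 62·23 + 14, so 20^35 ≡ 14.

14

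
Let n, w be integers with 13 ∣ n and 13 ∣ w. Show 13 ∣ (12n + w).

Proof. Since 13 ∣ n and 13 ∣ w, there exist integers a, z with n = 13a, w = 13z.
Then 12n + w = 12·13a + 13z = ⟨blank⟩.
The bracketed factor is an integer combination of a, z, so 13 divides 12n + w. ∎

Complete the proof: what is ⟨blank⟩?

13(12a + z)

Each term has a factor of 13: 12·13a + 13z = 13·(12a + z).
Since 12a + z is an integer, 13 ∣ (12n + w).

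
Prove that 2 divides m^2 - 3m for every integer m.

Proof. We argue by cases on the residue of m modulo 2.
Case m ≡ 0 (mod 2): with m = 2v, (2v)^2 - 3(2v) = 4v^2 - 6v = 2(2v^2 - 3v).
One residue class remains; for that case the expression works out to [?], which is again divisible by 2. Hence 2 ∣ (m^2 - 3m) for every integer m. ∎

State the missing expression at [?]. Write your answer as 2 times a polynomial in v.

Only m ≡ 1 (mod 2) is unaccounted for. Put m = 2v+1:
(2v+1)^2 - 3(2v+1) expands to 4v^2 - 2v - 2,
and factoring out 2 leaves 2(2v^2 - v - 1).

2(2v^2 - v - 1)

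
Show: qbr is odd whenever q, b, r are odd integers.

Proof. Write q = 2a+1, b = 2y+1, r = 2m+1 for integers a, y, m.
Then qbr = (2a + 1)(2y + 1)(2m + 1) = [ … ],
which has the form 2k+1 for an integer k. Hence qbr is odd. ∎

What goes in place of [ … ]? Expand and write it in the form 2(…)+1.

(2a + 1)(2y + 1)(2m + 1) = 8amy + 4am + 4ay + 2a + 4my + 2m + 2y + 1
= 2(4amy + 2am + 2ay + a + 2my + m + y) + 1.
Since 4amy + 2am + 2ay + a + 2my + m + y is an integer, the product is of the form 2k+1 for an integer k.

2(4amy + 2am + 2ay + a + 2my + m + y) + 1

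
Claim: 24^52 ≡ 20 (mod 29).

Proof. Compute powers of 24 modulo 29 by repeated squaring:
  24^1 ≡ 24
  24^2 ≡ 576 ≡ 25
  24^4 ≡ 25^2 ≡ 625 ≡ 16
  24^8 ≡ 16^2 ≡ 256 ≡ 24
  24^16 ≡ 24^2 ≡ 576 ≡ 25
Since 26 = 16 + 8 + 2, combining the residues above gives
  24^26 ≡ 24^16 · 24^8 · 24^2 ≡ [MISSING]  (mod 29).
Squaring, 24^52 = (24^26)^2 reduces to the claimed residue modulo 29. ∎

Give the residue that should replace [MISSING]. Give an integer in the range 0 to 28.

24^16 · 24^8 · 24^2 ≡ 25 · 24 · 25 = 15000.
15000 mod 29 = 7, so 24^26 ≡ 7 (mod 29).

7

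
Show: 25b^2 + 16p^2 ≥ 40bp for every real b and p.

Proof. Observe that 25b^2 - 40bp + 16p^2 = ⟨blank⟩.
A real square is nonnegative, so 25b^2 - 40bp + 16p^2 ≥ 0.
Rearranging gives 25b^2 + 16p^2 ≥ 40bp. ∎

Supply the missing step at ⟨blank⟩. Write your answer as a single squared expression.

The leading and trailing coefficients are 5^2 and 4^2, and 40 = 2·5·4, so the trinomial is (5b - 4p)^2.
Hence 25b^2 - 40bp + 16p^2 ≥ 0.

(5b - 4p)^2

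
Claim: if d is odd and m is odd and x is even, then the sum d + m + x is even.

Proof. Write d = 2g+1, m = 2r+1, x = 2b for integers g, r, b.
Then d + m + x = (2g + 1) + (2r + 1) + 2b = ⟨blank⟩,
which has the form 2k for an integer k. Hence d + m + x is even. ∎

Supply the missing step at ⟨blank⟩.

2(b + g + r + 1)

(2g + 1) + (2r + 1) + 2b = 2b + 2g + 2r + 2
= 2(b + g + r + 1).
Since b + g + r + 1 is an integer, the sum is of the form 2k for an integer k.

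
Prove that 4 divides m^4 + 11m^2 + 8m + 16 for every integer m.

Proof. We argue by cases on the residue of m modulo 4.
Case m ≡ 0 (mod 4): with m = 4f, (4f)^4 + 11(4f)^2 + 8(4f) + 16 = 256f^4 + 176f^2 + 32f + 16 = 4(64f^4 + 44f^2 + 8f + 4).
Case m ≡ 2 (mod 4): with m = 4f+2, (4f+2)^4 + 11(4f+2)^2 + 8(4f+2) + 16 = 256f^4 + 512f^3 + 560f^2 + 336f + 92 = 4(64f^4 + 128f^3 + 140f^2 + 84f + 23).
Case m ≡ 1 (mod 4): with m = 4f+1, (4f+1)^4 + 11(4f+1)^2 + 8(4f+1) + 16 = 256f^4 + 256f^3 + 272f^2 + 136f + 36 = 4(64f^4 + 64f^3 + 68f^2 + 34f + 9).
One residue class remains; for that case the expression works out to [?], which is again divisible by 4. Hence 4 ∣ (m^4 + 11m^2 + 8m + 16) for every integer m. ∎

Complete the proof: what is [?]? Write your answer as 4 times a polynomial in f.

Only m ≡ 3 (mod 4) is unaccounted for. Put m = 4f+3:
(4f+3)^4 + 11(4f+3)^2 + 8(4f+3) + 16 expands to 256f^4 + 768f^3 + 1040f^2 + 728f + 220,
and factoring out 4 leaves 4(64f^4 + 192f^3 + 260f^2 + 182f + 55).

4(64f^4 + 192f^3 + 260f^2 + 182f + 55)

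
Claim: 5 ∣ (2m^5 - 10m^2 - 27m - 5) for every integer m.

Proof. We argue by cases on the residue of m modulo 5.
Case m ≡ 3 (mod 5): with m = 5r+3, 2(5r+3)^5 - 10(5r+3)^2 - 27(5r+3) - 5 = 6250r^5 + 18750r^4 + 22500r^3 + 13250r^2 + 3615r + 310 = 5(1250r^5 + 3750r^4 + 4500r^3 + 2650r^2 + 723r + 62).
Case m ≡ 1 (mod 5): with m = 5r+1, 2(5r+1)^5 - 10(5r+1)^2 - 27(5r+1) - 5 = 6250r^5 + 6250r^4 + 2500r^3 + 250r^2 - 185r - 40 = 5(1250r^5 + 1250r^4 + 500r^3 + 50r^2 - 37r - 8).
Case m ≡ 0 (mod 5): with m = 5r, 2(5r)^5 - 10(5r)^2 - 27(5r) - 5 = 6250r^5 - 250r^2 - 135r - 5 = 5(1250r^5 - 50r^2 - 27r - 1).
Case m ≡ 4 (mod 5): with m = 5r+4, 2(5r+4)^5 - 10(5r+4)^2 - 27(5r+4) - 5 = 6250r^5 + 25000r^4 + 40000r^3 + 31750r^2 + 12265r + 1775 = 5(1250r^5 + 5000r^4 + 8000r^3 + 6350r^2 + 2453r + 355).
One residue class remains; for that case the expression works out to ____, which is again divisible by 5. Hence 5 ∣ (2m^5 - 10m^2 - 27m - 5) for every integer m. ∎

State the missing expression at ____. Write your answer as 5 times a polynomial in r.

5(1250r^5 + 2500r^4 + 2000r^3 + 750r^2 + 93r - 7)

The residues treated are {3, 1, 0, 4}, so the missing case is m ≡ 2 (mod 5); write m = 5r+2.
Then 2(5r+2)^5 - 10(5r+2)^2 - 27(5r+2) - 5 = 6250r^5 + 12500r^4 + 10000r^3 + 3750r^2 + 465r - 35 = 5(1250r^5 + 2500r^4 + 2000r^3 + 750r^2 + 93r - 7).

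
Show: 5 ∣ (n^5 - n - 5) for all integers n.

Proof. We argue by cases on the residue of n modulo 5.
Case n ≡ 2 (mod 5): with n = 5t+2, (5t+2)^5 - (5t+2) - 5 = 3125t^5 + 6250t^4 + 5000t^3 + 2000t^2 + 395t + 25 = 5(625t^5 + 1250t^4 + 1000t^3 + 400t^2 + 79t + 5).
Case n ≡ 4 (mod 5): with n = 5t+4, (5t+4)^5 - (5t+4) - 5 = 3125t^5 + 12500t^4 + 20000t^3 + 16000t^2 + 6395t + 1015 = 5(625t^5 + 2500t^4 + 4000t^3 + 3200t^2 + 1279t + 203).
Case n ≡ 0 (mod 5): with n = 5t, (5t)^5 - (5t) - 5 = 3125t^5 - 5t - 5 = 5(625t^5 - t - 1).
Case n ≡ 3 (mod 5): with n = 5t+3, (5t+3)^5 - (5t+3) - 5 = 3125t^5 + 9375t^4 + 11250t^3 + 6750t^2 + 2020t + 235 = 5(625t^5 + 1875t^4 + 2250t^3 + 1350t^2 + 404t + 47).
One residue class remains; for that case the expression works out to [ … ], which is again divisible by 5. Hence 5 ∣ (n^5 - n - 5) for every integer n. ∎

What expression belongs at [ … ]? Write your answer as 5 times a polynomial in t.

5(625t^5 + 625t^4 + 250t^3 + 50t^2 + 4t - 1)

The residues treated are {2, 4, 0, 3}, so the missing case is n ≡ 1 (mod 5); write n = 5t+1.
Then (5t+1)^5 - (5t+1) - 5 = 3125t^5 + 3125t^4 + 1250t^3 + 250t^2 + 20t - 5 = 5(625t^5 + 625t^4 + 250t^3 + 50t^2 + 4t - 1).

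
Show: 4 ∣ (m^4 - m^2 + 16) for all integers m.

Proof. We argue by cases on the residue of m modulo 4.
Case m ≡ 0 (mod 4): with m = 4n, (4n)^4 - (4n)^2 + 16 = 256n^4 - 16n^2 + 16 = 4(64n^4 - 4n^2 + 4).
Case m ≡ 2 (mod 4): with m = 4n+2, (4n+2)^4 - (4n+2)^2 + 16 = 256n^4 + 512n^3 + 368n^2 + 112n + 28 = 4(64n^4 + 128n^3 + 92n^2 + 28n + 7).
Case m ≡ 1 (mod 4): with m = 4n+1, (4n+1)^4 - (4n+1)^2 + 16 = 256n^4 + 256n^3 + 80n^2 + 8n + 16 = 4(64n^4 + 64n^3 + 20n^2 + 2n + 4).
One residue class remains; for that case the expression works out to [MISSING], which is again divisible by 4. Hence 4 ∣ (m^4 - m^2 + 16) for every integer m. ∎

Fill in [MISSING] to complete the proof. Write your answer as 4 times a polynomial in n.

4(64n^4 + 192n^3 + 212n^2 + 102n + 22)

The residues treated are {0, 2, 1}, so the missing case is m ≡ 3 (mod 4); write m = 4n+3.
Then (4n+3)^4 - (4n+3)^2 + 16 = 256n^4 + 768n^3 + 848n^2 + 408n + 88 = 4(64n^4 + 192n^3 + 212n^2 + 102n + 22).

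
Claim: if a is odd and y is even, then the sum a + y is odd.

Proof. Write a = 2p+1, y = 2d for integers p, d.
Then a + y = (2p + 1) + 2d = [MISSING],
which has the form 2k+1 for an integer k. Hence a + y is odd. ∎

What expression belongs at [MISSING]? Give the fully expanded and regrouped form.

2(d + p) + 1

Expanding: (2p + 1) + 2d = 2d + 2p + 1.
Every term except the constant is even, so this is 2(d + p) + 1,
and d + p ∈ ℤ gives the required form.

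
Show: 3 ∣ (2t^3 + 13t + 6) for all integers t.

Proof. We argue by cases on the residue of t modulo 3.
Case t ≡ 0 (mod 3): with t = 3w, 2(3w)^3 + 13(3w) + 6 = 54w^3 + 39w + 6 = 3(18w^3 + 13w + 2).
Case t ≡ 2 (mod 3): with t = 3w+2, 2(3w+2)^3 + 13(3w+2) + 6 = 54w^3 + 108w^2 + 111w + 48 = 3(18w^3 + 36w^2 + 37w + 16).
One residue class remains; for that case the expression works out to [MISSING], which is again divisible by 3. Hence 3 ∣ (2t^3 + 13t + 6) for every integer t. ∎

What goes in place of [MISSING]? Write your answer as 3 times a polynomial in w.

3(18w^3 + 18w^2 + 19w + 7)

The residues treated are {0, 2}, so the missing case is t ≡ 1 (mod 3); write t = 3w+1.
Then 2(3w+1)^3 + 13(3w+1) + 6 = 54w^3 + 54w^2 + 57w + 21 = 3(18w^3 + 18w^2 + 19w + 7).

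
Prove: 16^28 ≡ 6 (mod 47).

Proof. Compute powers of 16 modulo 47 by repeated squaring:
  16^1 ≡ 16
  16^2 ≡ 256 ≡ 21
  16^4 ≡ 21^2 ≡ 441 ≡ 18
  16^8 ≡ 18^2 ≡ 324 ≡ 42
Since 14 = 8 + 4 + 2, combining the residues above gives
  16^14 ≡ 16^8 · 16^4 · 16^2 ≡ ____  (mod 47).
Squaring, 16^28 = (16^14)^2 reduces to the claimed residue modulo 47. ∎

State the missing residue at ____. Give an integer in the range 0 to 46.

16^8 · 16^4 · 16^2 ≡ 42 · 18 · 21 = 15876.
15876 mod 47 = 37, so 16^14 ≡ 37 (mod 47).

37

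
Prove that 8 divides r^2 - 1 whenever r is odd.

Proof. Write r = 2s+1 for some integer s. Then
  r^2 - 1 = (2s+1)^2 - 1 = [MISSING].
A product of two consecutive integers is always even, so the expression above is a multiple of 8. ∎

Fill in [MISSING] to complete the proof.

(2s+1)^2 - 1 = 4s^2 + 4s + 1 - 1 = 4s^2 + 4s = 4s(s+1).
Since s and s+1 are consecutive, s(s+1) is even, and 4·(even) is a multiple of 8.

4s(s + 1)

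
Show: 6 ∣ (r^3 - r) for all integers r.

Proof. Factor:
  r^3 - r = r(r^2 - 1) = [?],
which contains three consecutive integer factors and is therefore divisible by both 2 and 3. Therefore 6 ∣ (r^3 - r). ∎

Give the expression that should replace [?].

r(r^2 - 1) = r(r - 1)(r + 1) = (r - 1)r(r + 1).
These three factors are consecutive integers, so their product is divisible by 6.

(r - 1)r(r + 1)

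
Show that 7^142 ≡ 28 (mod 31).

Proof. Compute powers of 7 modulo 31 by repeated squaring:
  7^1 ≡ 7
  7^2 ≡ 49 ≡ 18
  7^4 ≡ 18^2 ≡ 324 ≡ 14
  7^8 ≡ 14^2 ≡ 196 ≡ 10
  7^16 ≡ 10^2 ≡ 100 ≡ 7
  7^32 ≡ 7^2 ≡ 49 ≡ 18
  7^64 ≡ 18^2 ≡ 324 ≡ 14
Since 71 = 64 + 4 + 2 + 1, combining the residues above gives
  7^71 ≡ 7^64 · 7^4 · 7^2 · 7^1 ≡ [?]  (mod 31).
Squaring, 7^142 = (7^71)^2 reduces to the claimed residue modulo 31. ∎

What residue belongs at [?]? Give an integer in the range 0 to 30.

20

7^64 · 7^4 · 7^2 · 7^1 ≡ 14 · 14 · 18 · 7 = 24696.
24696 mod 31 = 20, so 7^71 ≡ 20 (mod 31).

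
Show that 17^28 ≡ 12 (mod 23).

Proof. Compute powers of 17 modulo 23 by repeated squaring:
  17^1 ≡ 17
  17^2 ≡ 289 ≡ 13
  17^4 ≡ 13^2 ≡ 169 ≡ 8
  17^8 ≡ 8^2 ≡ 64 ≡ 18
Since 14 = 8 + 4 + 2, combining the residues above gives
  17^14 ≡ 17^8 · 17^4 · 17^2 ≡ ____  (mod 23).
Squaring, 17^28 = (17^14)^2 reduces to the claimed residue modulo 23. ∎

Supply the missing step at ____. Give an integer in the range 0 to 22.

9

17^8 · 17^4 · 17^2 ≡ 18 · 8 · 13 = 1872.
1872 mod 23 = 9, so 17^14 ≡ 9 (mod 23).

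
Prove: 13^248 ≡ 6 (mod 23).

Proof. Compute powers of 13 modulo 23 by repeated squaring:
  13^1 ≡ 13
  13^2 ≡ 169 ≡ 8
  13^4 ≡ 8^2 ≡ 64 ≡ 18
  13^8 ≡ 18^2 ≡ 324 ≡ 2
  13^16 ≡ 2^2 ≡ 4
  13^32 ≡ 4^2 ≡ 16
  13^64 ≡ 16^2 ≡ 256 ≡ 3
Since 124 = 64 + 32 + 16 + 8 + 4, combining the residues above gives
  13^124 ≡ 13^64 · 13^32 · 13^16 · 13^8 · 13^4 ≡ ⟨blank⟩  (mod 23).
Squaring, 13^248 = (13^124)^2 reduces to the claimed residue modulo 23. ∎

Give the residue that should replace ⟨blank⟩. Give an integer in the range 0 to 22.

12

13^64 · 13^32 · 13^16 · 13^8 · 13^4 ≡ 3 · 16 · 4 · 2 · 18 = 6912.
6912 mod 23 = 12, so 13^124 ≡ 12 (mod 23).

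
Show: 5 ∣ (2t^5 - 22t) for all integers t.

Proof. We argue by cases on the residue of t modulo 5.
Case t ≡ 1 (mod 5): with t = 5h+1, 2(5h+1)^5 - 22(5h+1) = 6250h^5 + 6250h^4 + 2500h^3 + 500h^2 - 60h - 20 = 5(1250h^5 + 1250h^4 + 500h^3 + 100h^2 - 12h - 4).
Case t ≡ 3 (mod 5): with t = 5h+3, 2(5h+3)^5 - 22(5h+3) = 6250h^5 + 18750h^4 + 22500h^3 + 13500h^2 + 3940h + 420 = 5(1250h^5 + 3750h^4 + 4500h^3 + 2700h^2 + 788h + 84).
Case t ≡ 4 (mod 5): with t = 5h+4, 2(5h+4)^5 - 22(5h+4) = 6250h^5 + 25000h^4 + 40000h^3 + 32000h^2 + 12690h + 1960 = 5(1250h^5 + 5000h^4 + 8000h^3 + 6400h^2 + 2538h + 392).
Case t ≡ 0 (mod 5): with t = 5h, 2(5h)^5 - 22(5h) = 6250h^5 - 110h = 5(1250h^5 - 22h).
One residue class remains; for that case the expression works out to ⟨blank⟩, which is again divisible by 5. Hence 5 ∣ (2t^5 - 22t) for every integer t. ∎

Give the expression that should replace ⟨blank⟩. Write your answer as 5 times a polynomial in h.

Only t ≡ 2 (mod 5) is unaccounted for. Put t = 5h+2:
2(5h+2)^5 - 22(5h+2) expands to 6250h^5 + 12500h^4 + 10000h^3 + 4000h^2 + 690h + 20,
and factoring out 5 leaves 5(1250h^5 + 2500h^4 + 2000h^3 + 800h^2 + 138h + 4).

5(1250h^5 + 2500h^4 + 2000h^3 + 800h^2 + 138h + 4)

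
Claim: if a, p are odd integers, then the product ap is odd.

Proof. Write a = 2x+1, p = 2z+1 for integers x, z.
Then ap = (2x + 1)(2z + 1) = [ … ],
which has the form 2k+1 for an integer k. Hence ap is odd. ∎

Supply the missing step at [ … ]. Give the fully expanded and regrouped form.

2(2xz + x + z) + 1

(2x + 1)(2z + 1) = 4xz + 2x + 2z + 1
= 2(2xz + x + z) + 1.
Since 2xz + x + z is an integer, the product is of the form 2k+1 for an integer k.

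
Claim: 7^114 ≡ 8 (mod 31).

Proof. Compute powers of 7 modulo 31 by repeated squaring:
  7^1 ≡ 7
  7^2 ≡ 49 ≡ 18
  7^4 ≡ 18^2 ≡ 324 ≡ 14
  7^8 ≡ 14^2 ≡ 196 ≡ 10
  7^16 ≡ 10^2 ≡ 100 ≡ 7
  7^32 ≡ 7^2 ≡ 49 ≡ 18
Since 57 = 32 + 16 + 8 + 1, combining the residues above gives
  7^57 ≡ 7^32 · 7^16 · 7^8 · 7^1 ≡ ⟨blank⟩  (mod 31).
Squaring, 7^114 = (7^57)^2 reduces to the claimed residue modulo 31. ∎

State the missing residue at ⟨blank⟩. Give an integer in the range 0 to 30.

16

Multiply the listed residues: 18 · 7 · 10 · 7 = 126 → 1260 → 8820.
Reducing modulo 31: 8820 = 284·31 + 16, so 7^57 ≡ 16.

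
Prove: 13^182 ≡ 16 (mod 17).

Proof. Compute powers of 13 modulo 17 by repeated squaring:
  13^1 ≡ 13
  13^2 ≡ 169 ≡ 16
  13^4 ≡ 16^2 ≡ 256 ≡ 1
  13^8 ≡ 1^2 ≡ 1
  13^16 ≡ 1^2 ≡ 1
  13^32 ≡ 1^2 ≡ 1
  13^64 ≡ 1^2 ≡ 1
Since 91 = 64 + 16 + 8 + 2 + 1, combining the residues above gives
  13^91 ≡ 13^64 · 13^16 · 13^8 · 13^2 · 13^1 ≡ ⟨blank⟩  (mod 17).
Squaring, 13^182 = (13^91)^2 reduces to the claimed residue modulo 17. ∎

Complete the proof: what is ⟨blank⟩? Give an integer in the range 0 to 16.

4

13^64 · 13^16 · 13^8 · 13^2 · 13^1 ≡ 1 · 1 · 1 · 16 · 13 = 208.
208 mod 17 = 4, so 13^91 ≡ 4 (mod 17).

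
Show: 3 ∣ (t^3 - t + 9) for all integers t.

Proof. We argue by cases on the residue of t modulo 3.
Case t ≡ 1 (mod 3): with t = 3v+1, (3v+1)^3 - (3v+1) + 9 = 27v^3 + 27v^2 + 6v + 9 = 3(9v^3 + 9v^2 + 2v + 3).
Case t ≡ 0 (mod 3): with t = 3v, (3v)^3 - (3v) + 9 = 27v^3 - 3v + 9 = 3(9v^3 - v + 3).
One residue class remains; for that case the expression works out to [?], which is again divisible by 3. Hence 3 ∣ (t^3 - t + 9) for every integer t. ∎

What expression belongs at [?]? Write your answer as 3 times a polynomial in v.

Only t ≡ 2 (mod 3) is unaccounted for. Put t = 3v+2:
(3v+2)^3 - (3v+2) + 9 expands to 27v^3 + 54v^2 + 33v + 15,
and factoring out 3 leaves 3(9v^3 + 18v^2 + 11v + 5).

3(9v^3 + 18v^2 + 11v + 5)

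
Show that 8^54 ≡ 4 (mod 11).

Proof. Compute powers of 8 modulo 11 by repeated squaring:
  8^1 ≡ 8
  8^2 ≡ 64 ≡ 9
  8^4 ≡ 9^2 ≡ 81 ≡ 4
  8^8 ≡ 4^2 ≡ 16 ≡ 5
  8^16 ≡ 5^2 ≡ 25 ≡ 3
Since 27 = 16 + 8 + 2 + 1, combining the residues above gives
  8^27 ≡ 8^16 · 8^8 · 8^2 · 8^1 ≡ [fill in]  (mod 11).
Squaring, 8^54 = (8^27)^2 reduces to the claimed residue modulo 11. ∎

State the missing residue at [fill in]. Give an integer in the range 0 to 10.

8^16 · 8^8 · 8^2 · 8^1 ≡ 3 · 5 · 9 · 8 = 1080.
1080 mod 11 = 2, so 8^27 ≡ 2 (mod 11).

2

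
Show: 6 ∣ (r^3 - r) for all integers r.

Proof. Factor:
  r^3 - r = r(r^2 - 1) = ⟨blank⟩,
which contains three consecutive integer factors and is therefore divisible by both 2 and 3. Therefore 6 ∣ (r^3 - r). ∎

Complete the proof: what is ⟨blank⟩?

(r - 1)r(r + 1)

r(r^2 - 1) = r(r - 1)(r + 1) = (r - 1)r(r + 1).
These three factors are consecutive integers, so their product is divisible by 6.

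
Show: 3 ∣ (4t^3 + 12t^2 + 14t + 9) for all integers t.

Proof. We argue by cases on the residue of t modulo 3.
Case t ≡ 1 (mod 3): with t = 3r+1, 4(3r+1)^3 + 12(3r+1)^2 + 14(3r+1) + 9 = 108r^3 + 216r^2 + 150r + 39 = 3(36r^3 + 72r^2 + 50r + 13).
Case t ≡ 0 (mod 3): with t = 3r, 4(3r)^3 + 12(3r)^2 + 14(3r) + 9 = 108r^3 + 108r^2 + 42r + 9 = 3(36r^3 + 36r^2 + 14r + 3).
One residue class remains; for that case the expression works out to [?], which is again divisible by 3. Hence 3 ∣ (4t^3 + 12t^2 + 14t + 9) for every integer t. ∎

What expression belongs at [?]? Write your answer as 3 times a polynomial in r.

3(36r^3 + 108r^2 + 110r + 39)

The residues treated are {1, 0}, so the missing case is t ≡ 2 (mod 3); write t = 3r+2.
Then 4(3r+2)^3 + 12(3r+2)^2 + 14(3r+2) + 9 = 108r^3 + 324r^2 + 330r + 117 = 3(36r^3 + 108r^2 + 110r + 39).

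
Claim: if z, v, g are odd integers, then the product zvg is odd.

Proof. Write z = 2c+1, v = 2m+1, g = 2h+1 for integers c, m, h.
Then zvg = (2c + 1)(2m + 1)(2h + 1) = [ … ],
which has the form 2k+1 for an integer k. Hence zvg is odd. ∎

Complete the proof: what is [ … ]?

2(4chm + 2ch + 2cm + c + 2hm + h + m) + 1

(2c + 1)(2m + 1)(2h + 1) = 8chm + 4ch + 4cm + 2c + 4hm + 2h + 2m + 1
= 2(4chm + 2ch + 2cm + c + 2hm + h + m) + 1.
Since 4chm + 2ch + 2cm + c + 2hm + h + m is an integer, the product is of the form 2k+1 for an integer k.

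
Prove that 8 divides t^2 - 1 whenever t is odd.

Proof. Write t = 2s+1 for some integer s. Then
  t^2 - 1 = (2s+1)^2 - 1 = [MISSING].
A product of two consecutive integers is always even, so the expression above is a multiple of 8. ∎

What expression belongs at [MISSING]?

4s(s + 1)

(2s+1)^2 - 1 = 4s^2 + 4s + 1 - 1 = 4s^2 + 4s = 4s(s+1).
Since s and s+1 are consecutive, s(s+1) is even, and 4·(even) is a multiple of 8.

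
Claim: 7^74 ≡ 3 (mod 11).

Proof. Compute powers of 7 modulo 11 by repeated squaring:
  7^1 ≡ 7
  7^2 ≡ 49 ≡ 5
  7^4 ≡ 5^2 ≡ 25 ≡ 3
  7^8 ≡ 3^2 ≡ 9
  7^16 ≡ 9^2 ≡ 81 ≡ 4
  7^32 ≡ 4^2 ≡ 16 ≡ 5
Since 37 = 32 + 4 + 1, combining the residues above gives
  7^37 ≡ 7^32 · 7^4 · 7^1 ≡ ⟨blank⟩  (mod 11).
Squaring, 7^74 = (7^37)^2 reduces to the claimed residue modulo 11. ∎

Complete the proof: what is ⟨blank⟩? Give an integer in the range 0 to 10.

7^32 · 7^4 · 7^1 ≡ 5 · 3 · 7 = 105.
105 mod 11 = 6, so 7^37 ≡ 6 (mod 11).

6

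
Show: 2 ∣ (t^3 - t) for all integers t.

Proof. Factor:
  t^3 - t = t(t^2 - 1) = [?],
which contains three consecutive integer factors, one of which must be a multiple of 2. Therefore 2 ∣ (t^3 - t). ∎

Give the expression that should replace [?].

(t - 1)t(t + 1)

t(t^2 - 1) = t(t - 1)(t + 1) = (t - 1)t(t + 1).
These three factors are consecutive integers, so their product is divisible by 2.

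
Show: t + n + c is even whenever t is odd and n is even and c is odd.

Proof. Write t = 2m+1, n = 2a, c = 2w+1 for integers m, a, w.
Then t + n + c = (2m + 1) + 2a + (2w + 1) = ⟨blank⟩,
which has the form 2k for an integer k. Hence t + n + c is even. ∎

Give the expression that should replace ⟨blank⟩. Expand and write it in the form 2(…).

2(a + m + w + 1)

(2m + 1) + 2a + (2w + 1) = 2a + 2m + 2w + 2
= 2(a + m + w + 1).
Since a + m + w + 1 is an integer, the sum is of the form 2k for an integer k.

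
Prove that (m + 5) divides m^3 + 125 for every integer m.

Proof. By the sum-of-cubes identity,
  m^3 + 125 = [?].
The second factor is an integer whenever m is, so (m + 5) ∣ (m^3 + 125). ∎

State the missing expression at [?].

(m + 5)(m^2 - 5m + 25)

Polynomial division of m^3 + 125 by m + 5 leaves remainder 0 and quotient m^2 - 5m + 25.
Hence m^3 + 125 = (m + 5)(m^2 - 5m + 25).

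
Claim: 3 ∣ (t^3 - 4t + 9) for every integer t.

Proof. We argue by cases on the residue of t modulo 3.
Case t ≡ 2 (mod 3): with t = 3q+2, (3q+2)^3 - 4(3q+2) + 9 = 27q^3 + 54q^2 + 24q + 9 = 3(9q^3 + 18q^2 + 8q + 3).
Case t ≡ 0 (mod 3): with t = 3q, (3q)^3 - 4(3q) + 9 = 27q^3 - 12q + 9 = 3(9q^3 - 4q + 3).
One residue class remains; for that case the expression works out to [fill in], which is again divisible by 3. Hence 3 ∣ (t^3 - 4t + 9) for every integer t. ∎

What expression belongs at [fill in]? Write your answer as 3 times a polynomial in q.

3(9q^3 + 9q^2 - q + 2)

Only t ≡ 1 (mod 3) is unaccounted for. Put t = 3q+1:
(3q+1)^3 - 4(3q+1) + 9 expands to 27q^3 + 27q^2 - 3q + 6,
and factoring out 3 leaves 3(9q^3 + 9q^2 - q + 2).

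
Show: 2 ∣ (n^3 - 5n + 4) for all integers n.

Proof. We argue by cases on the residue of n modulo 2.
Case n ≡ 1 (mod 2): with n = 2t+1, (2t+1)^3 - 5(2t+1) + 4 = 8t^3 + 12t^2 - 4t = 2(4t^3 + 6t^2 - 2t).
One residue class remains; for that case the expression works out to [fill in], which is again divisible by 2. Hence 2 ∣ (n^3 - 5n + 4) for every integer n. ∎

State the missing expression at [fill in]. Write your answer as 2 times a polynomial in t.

Only n ≡ 0 (mod 2) is unaccounted for. Put n = 2t:
(2t)^3 - 5(2t) + 4 expands to 8t^3 - 10t + 4,
and factoring out 2 leaves 2(4t^3 - 5t + 2).

2(4t^3 - 5t + 2)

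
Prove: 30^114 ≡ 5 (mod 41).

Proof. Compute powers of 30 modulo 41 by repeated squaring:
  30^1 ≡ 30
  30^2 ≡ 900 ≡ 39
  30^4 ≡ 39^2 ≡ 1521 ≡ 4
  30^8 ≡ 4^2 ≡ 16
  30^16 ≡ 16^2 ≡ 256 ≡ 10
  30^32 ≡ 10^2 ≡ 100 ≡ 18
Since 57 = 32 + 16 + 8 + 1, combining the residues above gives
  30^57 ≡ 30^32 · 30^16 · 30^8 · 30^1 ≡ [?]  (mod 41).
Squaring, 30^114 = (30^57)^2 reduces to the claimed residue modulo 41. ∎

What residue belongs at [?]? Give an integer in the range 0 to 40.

13

30^32 · 30^16 · 30^8 · 30^1 ≡ 18 · 10 · 16 · 30 = 86400.
86400 mod 41 = 13, so 30^57 ≡ 13 (mod 41).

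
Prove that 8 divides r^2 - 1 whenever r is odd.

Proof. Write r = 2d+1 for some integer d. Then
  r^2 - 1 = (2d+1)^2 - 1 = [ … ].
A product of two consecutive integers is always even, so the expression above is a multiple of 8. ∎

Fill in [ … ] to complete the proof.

(2d+1)^2 - 1 = 4d^2 + 4d + 1 - 1 = 4d^2 + 4d = 4d(d+1).
Since d and d+1 are consecutive, d(d+1) is even, and 4·(even) is a multiple of 8.

4d(d + 1)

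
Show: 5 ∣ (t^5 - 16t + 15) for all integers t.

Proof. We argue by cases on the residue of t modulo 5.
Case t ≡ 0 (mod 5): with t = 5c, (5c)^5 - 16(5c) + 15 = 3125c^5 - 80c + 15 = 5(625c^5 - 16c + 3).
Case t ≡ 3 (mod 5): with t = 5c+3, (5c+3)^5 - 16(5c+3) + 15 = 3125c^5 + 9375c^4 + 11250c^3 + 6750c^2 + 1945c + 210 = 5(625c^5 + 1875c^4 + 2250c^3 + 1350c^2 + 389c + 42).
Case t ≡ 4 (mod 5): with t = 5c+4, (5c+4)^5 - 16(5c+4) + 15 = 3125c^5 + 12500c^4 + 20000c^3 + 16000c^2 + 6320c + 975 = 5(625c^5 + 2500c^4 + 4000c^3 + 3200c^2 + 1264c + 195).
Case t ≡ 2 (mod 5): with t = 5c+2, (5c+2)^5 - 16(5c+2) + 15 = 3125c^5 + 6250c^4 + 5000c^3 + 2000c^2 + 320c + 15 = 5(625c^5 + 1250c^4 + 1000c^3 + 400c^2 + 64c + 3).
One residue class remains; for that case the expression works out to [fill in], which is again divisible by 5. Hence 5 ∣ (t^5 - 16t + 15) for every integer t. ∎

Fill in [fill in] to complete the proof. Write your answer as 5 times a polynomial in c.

5(625c^5 + 625c^4 + 250c^3 + 50c^2 - 11c)

The residues treated are {0, 3, 4, 2}, so the missing case is t ≡ 1 (mod 5); write t = 5c+1.
Then (5c+1)^5 - 16(5c+1) + 15 = 3125c^5 + 3125c^4 + 1250c^3 + 250c^2 - 55c = 5(625c^5 + 625c^4 + 250c^3 + 50c^2 - 11c).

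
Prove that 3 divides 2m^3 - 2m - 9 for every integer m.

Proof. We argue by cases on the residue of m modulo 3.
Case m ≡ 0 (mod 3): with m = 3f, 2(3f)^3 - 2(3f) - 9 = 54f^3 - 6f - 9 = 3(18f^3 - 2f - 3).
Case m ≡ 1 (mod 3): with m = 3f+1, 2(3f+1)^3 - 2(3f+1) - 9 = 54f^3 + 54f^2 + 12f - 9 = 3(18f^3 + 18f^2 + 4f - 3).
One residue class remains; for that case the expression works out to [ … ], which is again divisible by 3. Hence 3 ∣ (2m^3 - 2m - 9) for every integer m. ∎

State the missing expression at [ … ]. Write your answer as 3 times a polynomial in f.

3(18f^3 + 36f^2 + 22f + 1)

Only m ≡ 2 (mod 3) is unaccounted for. Put m = 3f+2:
2(3f+2)^3 - 2(3f+2) - 9 expands to 54f^3 + 108f^2 + 66f + 3,
and factoring out 3 leaves 3(18f^3 + 36f^2 + 22f + 1).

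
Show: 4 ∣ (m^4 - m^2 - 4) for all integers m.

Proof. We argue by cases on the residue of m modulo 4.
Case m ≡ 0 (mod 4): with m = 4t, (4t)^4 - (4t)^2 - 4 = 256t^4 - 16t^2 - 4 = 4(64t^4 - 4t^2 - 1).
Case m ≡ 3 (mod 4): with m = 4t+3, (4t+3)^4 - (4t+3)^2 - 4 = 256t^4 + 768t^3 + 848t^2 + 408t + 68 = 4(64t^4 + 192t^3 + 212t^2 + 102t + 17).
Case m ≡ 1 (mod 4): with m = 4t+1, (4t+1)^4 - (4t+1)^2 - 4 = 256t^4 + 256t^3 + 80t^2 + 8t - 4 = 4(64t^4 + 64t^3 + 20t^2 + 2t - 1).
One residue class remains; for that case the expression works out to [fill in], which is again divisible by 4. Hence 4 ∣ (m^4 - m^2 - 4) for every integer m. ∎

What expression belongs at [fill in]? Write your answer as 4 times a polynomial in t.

4(64t^4 + 128t^3 + 92t^2 + 28t + 2)

The residues treated are {0, 3, 1}, so the missing case is m ≡ 2 (mod 4); write m = 4t+2.
Then (4t+2)^4 - (4t+2)^2 - 4 = 256t^4 + 512t^3 + 368t^2 + 112t + 8 = 4(64t^4 + 128t^3 + 92t^2 + 28t + 2).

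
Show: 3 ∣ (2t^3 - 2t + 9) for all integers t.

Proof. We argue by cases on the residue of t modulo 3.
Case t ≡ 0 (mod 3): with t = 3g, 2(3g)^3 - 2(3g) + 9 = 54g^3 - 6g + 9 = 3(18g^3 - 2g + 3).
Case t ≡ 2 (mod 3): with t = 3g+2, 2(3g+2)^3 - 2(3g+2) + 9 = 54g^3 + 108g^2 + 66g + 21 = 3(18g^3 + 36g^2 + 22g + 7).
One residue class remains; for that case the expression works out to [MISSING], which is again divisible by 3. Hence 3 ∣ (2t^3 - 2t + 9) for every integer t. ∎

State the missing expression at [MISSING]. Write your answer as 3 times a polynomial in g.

Only t ≡ 1 (mod 3) is unaccounted for. Put t = 3g+1:
2(3g+1)^3 - 2(3g+1) + 9 expands to 54g^3 + 54g^2 + 12g + 9,
and factoring out 3 leaves 3(18g^3 + 18g^2 + 4g + 3).

3(18g^3 + 18g^2 + 4g + 3)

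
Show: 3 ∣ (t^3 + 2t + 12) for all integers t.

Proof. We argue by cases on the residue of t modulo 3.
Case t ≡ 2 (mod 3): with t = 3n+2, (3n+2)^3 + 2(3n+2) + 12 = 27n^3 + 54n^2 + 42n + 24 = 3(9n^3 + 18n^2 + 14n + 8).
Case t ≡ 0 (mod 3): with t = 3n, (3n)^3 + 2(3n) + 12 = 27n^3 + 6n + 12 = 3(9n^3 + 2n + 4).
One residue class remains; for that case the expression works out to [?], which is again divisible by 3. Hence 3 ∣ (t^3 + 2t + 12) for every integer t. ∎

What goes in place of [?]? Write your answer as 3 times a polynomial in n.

Only t ≡ 1 (mod 3) is unaccounted for. Put t = 3n+1:
(3n+1)^3 + 2(3n+1) + 12 expands to 27n^3 + 27n^2 + 15n + 15,
and factoring out 3 leaves 3(9n^3 + 9n^2 + 5n + 5).

3(9n^3 + 9n^2 + 5n + 5)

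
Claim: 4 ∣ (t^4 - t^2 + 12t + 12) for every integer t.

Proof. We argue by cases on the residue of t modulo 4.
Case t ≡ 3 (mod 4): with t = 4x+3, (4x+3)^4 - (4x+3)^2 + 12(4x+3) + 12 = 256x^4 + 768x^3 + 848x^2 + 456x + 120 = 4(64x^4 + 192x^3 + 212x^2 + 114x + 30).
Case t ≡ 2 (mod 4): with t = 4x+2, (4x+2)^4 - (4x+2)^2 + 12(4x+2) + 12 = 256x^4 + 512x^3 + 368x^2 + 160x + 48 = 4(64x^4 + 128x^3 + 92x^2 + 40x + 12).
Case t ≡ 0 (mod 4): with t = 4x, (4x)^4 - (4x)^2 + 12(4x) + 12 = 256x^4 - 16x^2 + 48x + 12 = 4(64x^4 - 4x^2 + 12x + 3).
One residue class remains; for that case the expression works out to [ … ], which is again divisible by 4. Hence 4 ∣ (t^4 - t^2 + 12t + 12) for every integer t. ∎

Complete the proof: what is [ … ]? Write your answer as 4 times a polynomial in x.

4(64x^4 + 64x^3 + 20x^2 + 14x + 6)

The residues treated are {3, 2, 0}, so the missing case is t ≡ 1 (mod 4); write t = 4x+1.
Then (4x+1)^4 - (4x+1)^2 + 12(4x+1) + 12 = 256x^4 + 256x^3 + 80x^2 + 56x + 24 = 4(64x^4 + 64x^3 + 20x^2 + 14x + 6).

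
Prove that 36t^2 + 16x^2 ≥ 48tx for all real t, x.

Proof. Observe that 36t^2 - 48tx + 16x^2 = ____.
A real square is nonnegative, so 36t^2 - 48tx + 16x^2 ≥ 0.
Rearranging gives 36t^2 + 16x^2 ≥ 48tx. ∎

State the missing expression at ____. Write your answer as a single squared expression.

36t^2 - 48tx + 16x^2 is a perfect-square trinomial: the outer terms are (6t)^2 and (4x)^2, and the cross term is -2·6t·4x.
So 36t^2 - 48tx + 16x^2 = (6t - 4x)^2 ≥ 0.

(6t - 4x)^2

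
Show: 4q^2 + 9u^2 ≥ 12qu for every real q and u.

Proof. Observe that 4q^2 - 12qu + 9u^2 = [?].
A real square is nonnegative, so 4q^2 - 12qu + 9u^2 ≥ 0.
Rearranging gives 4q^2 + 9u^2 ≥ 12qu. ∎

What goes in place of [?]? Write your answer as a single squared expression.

The leading and trailing coefficients are 2^2 and 3^2, and 12 = 2·2·3, so the trinomial is (2q - 3u)^2.
Hence 4q^2 - 12qu + 9u^2 ≥ 0.

(2q - 3u)^2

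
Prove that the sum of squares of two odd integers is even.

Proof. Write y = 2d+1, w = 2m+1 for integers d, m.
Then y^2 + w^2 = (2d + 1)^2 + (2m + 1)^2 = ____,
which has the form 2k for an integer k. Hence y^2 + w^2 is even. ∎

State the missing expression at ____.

Expanding: (2d + 1)^2 + (2m + 1)^2 = 4d^2 + 4d + 4m^2 + 4m + 2.
Every term is even; pulling out the factor of 2 gives 2(2d^2 + 2d + 2m^2 + 2m + 1).

2(2d^2 + 2d + 2m^2 + 2m + 1)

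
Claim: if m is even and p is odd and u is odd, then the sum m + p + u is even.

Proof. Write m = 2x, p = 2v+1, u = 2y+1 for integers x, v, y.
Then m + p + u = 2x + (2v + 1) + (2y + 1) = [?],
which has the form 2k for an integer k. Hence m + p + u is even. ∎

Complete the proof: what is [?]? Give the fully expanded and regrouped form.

Expanding: 2x + (2v + 1) + (2y + 1) = 2v + 2x + 2y + 2.
Every term is even; pulling out the factor of 2 gives 2(v + x + y + 1).

2(v + x + y + 1)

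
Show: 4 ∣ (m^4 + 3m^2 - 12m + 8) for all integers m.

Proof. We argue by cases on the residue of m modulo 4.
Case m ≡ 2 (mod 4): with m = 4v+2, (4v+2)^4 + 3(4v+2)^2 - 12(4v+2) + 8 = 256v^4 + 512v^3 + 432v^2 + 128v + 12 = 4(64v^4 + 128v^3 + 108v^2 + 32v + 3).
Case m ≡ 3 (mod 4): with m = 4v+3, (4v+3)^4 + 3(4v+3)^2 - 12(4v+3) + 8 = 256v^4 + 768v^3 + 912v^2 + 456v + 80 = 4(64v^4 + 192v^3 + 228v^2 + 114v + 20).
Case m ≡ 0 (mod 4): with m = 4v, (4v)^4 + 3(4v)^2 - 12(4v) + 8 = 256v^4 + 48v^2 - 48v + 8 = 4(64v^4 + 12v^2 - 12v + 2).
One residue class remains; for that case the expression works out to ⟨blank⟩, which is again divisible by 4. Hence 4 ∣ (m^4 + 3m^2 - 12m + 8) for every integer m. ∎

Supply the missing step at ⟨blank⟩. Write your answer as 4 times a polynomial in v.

Only m ≡ 1 (mod 4) is unaccounted for. Put m = 4v+1:
(4v+1)^4 + 3(4v+1)^2 - 12(4v+1) + 8 expands to 256v^4 + 256v^3 + 144v^2 - 8v,
and factoring out 4 leaves 4(64v^4 + 64v^3 + 36v^2 - 2v).

4(64v^4 + 64v^3 + 36v^2 - 2v)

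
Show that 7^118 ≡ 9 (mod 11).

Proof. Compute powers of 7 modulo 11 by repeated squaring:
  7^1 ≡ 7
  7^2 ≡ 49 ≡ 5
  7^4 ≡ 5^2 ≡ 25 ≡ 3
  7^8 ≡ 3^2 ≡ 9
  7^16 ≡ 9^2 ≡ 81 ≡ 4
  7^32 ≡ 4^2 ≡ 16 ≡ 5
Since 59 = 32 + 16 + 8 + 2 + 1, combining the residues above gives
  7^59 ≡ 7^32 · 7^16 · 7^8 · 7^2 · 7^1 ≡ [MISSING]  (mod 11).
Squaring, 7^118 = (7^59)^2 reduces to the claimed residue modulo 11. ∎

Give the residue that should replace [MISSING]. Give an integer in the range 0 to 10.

Multiply the listed residues: 5 · 4 · 9 · 5 · 7 = 20 → 180 → 900 → 6300.
Reducing modulo 11: 6300 = 572·11 + 8, so 7^59 ≡ 8.

8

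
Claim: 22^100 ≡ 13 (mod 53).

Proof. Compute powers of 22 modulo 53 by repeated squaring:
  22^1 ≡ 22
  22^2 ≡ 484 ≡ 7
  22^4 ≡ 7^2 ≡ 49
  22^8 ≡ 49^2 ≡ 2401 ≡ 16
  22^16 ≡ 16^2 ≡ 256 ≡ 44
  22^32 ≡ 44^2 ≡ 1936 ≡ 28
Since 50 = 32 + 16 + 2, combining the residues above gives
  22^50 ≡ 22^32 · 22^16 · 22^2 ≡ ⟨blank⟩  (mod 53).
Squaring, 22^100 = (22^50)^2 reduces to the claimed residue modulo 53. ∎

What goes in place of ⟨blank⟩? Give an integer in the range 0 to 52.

38

22^32 · 22^16 · 22^2 ≡ 28 · 44 · 7 = 8624.
8624 mod 53 = 38, so 22^50 ≡ 38 (mod 53).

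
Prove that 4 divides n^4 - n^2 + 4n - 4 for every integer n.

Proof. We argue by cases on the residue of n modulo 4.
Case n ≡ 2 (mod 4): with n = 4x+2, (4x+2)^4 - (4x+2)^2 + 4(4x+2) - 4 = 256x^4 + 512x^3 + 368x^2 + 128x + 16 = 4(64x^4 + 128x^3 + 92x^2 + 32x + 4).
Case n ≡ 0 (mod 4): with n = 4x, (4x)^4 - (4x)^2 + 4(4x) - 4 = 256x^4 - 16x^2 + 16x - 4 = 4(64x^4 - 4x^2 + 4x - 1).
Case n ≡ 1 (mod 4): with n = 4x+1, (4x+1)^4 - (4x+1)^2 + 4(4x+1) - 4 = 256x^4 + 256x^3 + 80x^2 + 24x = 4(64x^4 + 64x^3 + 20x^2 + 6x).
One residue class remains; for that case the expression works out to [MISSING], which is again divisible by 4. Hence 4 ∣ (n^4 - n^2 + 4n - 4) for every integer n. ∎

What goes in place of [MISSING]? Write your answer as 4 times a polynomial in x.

The residues treated are {2, 0, 1}, so the missing case is n ≡ 3 (mod 4); write n = 4x+3.
Then (4x+3)^4 - (4x+3)^2 + 4(4x+3) - 4 = 256x^4 + 768x^3 + 848x^2 + 424x + 80 = 4(64x^4 + 192x^3 + 212x^2 + 106x + 20).

4(64x^4 + 192x^3 + 212x^2 + 106x + 20)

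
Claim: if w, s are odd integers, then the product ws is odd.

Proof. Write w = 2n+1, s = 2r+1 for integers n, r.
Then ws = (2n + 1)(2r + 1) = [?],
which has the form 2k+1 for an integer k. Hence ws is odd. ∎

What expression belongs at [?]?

Expanding: (2n + 1)(2r + 1) = 4nr + 2n + 2r + 1.
Every term except the constant is even, so this is 2(2nr + n + r) + 1,
and 2nr + n + r ∈ ℤ gives the required form.

2(2nr + n + r) + 1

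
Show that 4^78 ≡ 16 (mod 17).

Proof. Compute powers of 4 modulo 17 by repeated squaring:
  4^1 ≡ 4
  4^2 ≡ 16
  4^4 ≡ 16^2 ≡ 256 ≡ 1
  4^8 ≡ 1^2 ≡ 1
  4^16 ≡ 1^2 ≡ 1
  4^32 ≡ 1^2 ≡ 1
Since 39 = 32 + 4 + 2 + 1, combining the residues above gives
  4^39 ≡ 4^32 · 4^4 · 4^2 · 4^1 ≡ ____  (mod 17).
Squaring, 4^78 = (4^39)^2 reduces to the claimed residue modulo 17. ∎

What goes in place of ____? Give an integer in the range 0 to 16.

Multiply the listed residues: 1 · 1 · 16 · 4 = 1 → 16 → 64.
Reducing modulo 17: 64 = 3·17 + 13, so 4^39 ≡ 13.

13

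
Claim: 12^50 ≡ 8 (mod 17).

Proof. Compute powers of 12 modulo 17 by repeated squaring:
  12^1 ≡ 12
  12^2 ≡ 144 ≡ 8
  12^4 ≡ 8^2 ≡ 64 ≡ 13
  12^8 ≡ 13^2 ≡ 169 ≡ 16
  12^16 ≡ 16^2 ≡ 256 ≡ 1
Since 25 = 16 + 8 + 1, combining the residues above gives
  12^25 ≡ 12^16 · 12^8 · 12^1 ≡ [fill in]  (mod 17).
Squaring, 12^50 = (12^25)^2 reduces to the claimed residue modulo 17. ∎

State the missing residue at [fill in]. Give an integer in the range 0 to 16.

Multiply the listed residues: 1 · 16 · 12 = 16 → 192.
Reducing modulo 17: 192 = 11·17 + 5, so 12^25 ≡ 5.

5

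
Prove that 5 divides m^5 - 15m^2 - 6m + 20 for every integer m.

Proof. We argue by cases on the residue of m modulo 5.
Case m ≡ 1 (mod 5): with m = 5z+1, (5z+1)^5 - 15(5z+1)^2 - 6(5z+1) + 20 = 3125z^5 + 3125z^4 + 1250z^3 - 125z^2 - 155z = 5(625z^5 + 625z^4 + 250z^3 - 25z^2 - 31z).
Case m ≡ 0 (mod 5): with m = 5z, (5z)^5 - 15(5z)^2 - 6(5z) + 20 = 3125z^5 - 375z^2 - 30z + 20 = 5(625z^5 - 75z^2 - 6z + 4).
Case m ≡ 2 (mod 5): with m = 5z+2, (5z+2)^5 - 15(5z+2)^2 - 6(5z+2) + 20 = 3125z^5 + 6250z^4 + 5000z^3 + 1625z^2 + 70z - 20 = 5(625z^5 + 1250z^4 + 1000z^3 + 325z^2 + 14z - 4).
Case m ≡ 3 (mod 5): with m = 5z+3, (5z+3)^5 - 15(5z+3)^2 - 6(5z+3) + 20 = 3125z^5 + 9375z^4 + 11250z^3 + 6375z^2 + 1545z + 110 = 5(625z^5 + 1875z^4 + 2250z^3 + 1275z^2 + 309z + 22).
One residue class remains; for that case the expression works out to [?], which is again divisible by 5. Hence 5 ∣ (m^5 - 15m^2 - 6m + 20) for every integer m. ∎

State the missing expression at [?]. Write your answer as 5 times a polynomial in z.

Only m ≡ 4 (mod 5) is unaccounted for. Put m = 5z+4:
(5z+4)^5 - 15(5z+4)^2 - 6(5z+4) + 20 expands to 3125z^5 + 12500z^4 + 20000z^3 + 15625z^2 + 5770z + 780,
and factoring out 5 leaves 5(625z^5 + 2500z^4 + 4000z^3 + 3125z^2 + 1154z + 156).

5(625z^5 + 2500z^4 + 4000z^3 + 3125z^2 + 1154z + 156)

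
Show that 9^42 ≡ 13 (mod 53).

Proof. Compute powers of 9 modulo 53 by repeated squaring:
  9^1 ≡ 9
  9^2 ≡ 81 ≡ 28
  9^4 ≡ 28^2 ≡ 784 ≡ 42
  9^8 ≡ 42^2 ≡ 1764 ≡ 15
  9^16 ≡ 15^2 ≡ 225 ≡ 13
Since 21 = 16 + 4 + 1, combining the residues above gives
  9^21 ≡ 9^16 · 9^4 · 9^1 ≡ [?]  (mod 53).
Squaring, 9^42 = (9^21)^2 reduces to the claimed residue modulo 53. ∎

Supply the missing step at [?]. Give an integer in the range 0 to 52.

9^16 · 9^4 · 9^1 ≡ 13 · 42 · 9 = 4914.
4914 mod 53 = 38, so 9^21 ≡ 38 (mod 53).

38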